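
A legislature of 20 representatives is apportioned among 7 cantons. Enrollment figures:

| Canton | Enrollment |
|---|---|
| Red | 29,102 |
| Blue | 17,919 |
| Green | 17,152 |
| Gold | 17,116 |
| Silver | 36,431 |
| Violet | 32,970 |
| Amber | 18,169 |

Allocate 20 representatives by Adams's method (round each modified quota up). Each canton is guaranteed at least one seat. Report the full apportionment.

Standard divisor 168859/20 ≈ 8442.95; standard quotas: Red 3.447, Blue 2.122, Green 2.032, Gold 2.027, Silver 4.315, Violet 3.905, Amber 2.152.
Rounding up gives 4, 3, 3, 3, 5, 4, 3 = 25 seats, so the divisor must be adjusted.
With modified divisor 9400: modified quotas Red 3.096, Blue 1.906, Green 1.825, Gold 1.821, Silver 3.876, Violet 3.507, Amber 1.933.
Rounding up: Red 4, Blue 2, Green 2, Gold 2, Silver 4, Violet 4, Amber 2 (total 20).

Red 4; Blue 2; Green 2; Gold 2; Silver 4; Violet 4; Amber 2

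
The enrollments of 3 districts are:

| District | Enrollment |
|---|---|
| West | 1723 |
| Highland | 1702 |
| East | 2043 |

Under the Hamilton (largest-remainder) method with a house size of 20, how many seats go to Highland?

6

The standard divisor is 5468/20 ≈ 273.4.
Standard quotas: West 6.302, Highland 6.225, East 7.473.
Lower quotas: West 6, Highland 6, East 7 (sum 19, leaving 1 seat).
Remainders in descending order: East 0.473, West 0.302, Highland 0.225.
Largest remainder: East receives the extra seat.
Highland receives 6.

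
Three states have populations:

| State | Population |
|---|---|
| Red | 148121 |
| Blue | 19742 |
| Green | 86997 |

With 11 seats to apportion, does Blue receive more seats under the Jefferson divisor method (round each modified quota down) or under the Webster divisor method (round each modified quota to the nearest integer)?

Jefferson: Red 7, Blue 0, Green 4.
Webster: Red 6, Blue 1, Green 4.
Blue gets 0 under Jefferson and 1 under Webster.

Webster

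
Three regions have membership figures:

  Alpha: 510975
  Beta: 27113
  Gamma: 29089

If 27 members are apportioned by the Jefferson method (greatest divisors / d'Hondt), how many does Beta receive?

1

Standard divisor 567177/27 ≈ 21006.556; standard quotas: Alpha 24.325, Beta 1.291, Gamma 1.385.
Rounding down gives 24, 1, 1 = 26 seats, so the divisor must be adjusted.
With modified divisor 20000: modified quotas Alpha 25.549, Beta 1.356, Gamma 1.454.
Rounding down: Alpha 25, Beta 1, Gamma 1 (total 27).
Beta receives 1.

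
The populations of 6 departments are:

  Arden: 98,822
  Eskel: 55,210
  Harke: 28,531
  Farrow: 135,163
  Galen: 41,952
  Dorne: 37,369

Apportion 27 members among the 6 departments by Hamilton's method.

Arden=7; Eskel=4; Harke=2; Farrow=9; Galen=3; Dorne=2

Standard divisor: 397047 ÷ 27 ≈ 14705.444.
Standard quotas: Arden 6.7201, Eskel 3.7544, Harke 1.9402, Farrow 9.1914, Galen 2.8528, Dorne 2.5412.
Lower quotas: Arden 6, Eskel 3, Harke 1, Farrow 9, Galen 2, Dorne 2 (sum 23, leaving 4 seats).
Remainders in descending order: Harke 0.9402, Galen 0.8528, Eskel 0.7544, Arden 0.7201, Dorne 0.5412, Farrow 0.1914.
Largest remainders: Harke, Galen, Eskel, Arden receive the extra seats.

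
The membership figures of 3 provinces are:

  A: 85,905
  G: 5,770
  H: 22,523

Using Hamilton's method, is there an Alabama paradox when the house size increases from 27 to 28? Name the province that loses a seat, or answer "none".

At 27 seats: A 20, G 2, H 5.
At 28 seats: A 21, G 1, H 6.
G drops from 2 to 1.

G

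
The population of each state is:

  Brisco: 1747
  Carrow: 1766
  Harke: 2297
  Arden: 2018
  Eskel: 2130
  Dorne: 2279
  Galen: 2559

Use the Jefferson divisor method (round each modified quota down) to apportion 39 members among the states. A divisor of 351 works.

With modified divisor 351: modified quotas Brisco 4.977, Carrow 5.031, Harke 6.544, Arden 5.749, Eskel 6.068, Dorne 6.493, Galen 7.291.
Rounding down: Brisco 4, Carrow 5, Harke 6, Arden 5, Eskel 6, Dorne 6, Galen 7 (total 39).

Brisco=4; Carrow=5; Harke=6; Arden=5; Eskel=6; Dorne=6; Galen=7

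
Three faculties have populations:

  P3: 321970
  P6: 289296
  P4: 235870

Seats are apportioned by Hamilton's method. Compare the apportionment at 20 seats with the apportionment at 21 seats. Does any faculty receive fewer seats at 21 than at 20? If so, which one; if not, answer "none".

At 20 seats: P3 8, P6 7, P4 5.
At 21 seats: P3 8, P6 7, P4 6.
No faculty's allocation decreased.

none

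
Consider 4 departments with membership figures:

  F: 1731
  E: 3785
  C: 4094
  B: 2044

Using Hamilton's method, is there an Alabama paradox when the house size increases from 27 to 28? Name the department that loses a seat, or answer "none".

none

At 27 seats: F 4, E 9, C 9, B 5.
At 28 seats: F 4, E 9, C 10, B 5.
No department's allocation decreased.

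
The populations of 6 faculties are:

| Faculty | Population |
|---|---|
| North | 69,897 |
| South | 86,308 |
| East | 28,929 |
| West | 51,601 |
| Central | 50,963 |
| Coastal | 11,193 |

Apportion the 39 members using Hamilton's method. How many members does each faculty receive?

Total 298891; standard divisor 298891/39 ≈ 7663.872.
Standard quotas: North 9.1203, South 11.2617, East 3.7747, West 6.7330, Central 6.6498, Coastal 1.4605.
Lower quotas: North 9, South 11, East 3, West 6, Central 6, Coastal 1 (sum 36, leaving 3 seats).
Remainders in descending order: East 0.7747, West 0.7330, Central 0.6498, Coastal 0.4605, South 0.2617, North 0.1203.
The surplus seats go to East, West, Central.

North: 9, South: 11, East: 4, West: 7, Central: 7, Coastal: 1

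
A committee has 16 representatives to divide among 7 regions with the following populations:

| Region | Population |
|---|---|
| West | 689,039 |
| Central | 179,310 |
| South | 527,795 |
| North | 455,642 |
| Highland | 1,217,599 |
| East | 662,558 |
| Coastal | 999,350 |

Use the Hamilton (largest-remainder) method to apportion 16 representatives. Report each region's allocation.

Total 4731293; standard divisor 4731293/16 ≈ 295705.812.
Standard quotas: West 2.3302, Central 0.6064, South 1.7849, North 1.5409, Highland 4.1176, East 2.2406, Coastal 3.3795.
Lower quotas: West 2, Central 0, South 1, North 1, Highland 4, East 2, Coastal 3 (sum 13, leaving 3 seats).
Remainders in descending order: South 0.7849, Central 0.6064, North 0.5409, Coastal 0.3795, West 0.3302, East 0.2406, Highland 0.1176.
Largest remainders: South, Central, North receive the extra seats.

West 2, Central 1, South 2, North 2, Highland 4, East 2, Coastal 3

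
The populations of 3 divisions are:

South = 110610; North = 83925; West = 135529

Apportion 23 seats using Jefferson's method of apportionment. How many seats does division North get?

Standard divisor 330064/23 ≈ 14350.609; standard quotas: South 7.708, North 5.848, West 9.444.
Rounding down gives 7, 5, 9 = 21 seats, so the divisor must be adjusted.
With modified divisor 13700: modified quotas South 8.074, North 6.126, West 9.893.
Rounding down: South 8, North 6, West 9 (total 23).
North receives 6.

6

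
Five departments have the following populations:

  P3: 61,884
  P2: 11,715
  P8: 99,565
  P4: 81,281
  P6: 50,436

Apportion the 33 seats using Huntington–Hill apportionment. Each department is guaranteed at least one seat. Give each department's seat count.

With divisor 9351: modified quotas P3 6.618, P2 1.253, P8 10.648, P4 8.692, P6 5.394.
Geometric-mean thresholds: P3 √(6·7)=6.481, P2 √(1·2)=1.414, P8 √(10·11)=10.488, P4 √(8·9)=8.485, P6 √(5·6)=5.477.
Each quota rounded against its threshold gives P3 7, P2 1, P8 11, P4 9, P6 5 (total 33).

P3: 7, P2: 1, P8: 11, P4: 9, P6: 5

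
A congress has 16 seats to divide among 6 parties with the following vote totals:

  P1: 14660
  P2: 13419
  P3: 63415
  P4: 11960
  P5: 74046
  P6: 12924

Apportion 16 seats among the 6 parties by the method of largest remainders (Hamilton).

Total 190424; standard divisor 190424/16 ≈ 11901.5.
Standard quotas: P1 1.2318, P2 1.1275, P3 5.3283, P4 1.0049, P5 6.2216, P6 1.0859.
Lower quotas: P1 1, P2 1, P3 5, P4 1, P5 6, P6 1 (sum 15, leaving 1 seat).
Remainders in descending order: P3 0.3283, P1 0.2318, P5 0.2216, P2 0.1275, P6 0.0859, P4 0.0049.
Largest remainder: P3 receives the extra seat.

P1 1, P2 1, P3 6, P4 1, P5 6, P6 1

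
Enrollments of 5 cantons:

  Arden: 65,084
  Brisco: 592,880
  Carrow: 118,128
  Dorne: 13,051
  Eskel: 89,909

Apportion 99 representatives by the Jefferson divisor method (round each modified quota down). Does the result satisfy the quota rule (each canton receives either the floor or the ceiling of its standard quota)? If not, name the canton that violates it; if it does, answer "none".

Standard quotas: Arden 7.330, Brisco 66.771, Carrow 13.304, Dorne 1.470, Eskel 10.126.
Jefferson allocation: Arden 7, Brisco 68, Carrow 13, Dorne 1, Eskel 10.
Brisco has quota 66.771 (lower 66, upper 67) but receives 68 — outside the quota interval.

Brisco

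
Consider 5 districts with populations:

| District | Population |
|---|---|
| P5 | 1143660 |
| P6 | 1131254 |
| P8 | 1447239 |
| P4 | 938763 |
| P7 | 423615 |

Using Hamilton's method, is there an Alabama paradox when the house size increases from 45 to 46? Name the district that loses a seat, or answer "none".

none

At 45 seats: P5 10, P6 10, P8 13, P4 8, P7 4.
At 46 seats: P5 10, P6 10, P8 13, P4 9, P7 4.
No district's allocation decreased.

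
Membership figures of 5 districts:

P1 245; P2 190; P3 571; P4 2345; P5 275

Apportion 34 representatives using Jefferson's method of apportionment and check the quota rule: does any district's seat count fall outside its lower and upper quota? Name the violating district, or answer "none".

Standard quotas: P1 2.297, P2 1.782, P3 5.354, P4 21.988, P5 2.579.
Jefferson allocation: P1 2, P2 1, P3 5, P4 24, P5 2.
P4 has quota 21.988 (lower 21, upper 22) but receives 24 — outside the quota interval.

P4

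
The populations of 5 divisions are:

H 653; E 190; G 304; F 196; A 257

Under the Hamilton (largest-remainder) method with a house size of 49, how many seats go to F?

Total 1600; standard divisor 1600/49 ≈ 32.653.
Standard quotas: H 19.998, E 5.819, G 9.310, F 6.003, A 7.871.
Lower quotas: H 19, E 5, G 9, F 6, A 7 (sum 46, leaving 3 seats).
Remainders in descending order: H 0.998, A 0.871, E 0.819, G 0.310, F 0.003.
Largest remainders: H, A, E receive the extra seats.
F receives 6.

6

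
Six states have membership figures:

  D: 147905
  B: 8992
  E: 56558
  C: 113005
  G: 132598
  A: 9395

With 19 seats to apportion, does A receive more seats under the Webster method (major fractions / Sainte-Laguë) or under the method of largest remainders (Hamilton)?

Webster: D 6, B 0, E 2, C 5, G 6, A 0.
Hamilton: D 6, B 0, E 2, C 5, G 5, A 1.
A gets 0 under Webster and 1 under Hamilton.

Hamilton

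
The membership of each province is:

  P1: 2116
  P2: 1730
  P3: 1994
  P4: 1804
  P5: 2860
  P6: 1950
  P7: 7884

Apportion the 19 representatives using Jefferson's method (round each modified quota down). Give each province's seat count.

Standard divisor 20338/19 ≈ 1070.421; standard quotas: P1 1.977, P2 1.616, P3 1.863, P4 1.685, P5 2.672, P6 1.822, P7 7.365.
Rounding down gives 1, 1, 1, 1, 2, 1, 7 = 14 seats, so the divisor must be adjusted.
With modified divisor 930: modified quotas P1 2.275, P2 1.860, P3 2.144, P4 1.940, P5 3.075, P6 2.097, P7 8.477.
Rounding down: P1 2, P2 1, P3 2, P4 1, P5 3, P6 2, P7 8 (total 19).

P1: 2, P2: 1, P3: 2, P4: 1, P5: 3, P6: 2, P7: 8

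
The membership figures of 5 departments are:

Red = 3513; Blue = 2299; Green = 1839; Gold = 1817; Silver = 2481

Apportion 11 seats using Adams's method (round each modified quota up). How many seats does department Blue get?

Standard divisor 11949/11 ≈ 1086.273; standard quotas: Red 3.234, Blue 2.116, Green 1.693, Gold 1.673, Silver 2.284.
Rounding up gives 4, 3, 2, 2, 3 = 14 seats, so the divisor must be adjusted.
With modified divisor 1500: modified quotas Red 2.342, Blue 1.533, Green 1.226, Gold 1.211, Silver 1.654.
Rounding up: Red 3, Blue 2, Green 2, Gold 2, Silver 2 (total 11).
Blue receives 2.

2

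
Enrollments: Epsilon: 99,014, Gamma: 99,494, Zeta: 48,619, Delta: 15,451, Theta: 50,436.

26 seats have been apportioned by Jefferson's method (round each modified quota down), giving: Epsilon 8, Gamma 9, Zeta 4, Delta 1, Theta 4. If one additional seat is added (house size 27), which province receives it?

Epsilon

Priority for the next seat is population ÷ (current seats + 1).
Priorities: Epsilon 11001.556, Gamma 9949.400, Zeta 9723.800, Delta 7725.500, Theta 10087.200.
Highest priority: Epsilon.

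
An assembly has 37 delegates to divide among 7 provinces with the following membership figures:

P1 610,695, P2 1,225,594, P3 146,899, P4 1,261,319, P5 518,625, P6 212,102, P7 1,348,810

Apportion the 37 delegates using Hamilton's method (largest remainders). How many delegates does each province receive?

Total 5324044; standard divisor 5324044/37 ≈ 143893.081.
Standard quotas: P1 4.2441, P2 8.5174, P3 1.0209, P4 8.7657, P5 3.6042, P6 1.4740, P7 9.3737.
Lower quotas: P1 4, P2 8, P3 1, P4 8, P5 3, P6 1, P7 9 (sum 34, leaving 3 seats).
Remainders in descending order: P4 0.7657, P5 0.6042, P2 0.5174, P6 0.4740, P7 0.3737, P1 0.2441, P3 0.0209.
The surplus seats go to P4, P5, P2.

P1=4; P2=9; P3=1; P4=9; P5=4; P6=1; P7=9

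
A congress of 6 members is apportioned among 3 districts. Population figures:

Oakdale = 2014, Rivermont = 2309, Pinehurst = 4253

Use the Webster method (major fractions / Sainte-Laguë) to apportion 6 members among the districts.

Standard divisor 8576/6 ≈ 1429.333; standard quotas: Oakdale 1.409, Rivermont 1.615, Pinehurst 2.976.
Rounding to the nearest integer gives Oakdale 1, Rivermont 2, Pinehurst 3 — total 6, matching the house size, so no adjustment is needed.

Oakdale=1, Rivermont=2, Pinehurst=3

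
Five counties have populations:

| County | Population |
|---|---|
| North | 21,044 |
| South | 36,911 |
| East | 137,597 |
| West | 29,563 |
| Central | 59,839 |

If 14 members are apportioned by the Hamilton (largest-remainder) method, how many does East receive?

Standard divisor: 284954 ÷ 14 ≈ 20353.857.
Standard quotas: North 1.0339, South 1.8135, East 6.7602, West 1.4525, Central 2.9399.
Lower quotas: North 1, South 1, East 6, West 1, Central 2 (sum 11, leaving 3 seats).
Remainders in descending order: Central 0.9399, South 0.8135, East 0.7602, West 0.4525, North 0.0339.
The surplus seats go to Central, South, East.
East receives 7.

7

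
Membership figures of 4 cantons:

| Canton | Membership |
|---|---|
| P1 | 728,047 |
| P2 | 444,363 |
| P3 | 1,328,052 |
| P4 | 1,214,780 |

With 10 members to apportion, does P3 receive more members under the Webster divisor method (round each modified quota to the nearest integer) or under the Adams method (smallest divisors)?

Webster: P1 2, P2 1, P3 4, P4 3.
Adams: P1 2, P2 2, P3 3, P4 3.
P3 gets 4 under Webster and 3 under Adams.

Webster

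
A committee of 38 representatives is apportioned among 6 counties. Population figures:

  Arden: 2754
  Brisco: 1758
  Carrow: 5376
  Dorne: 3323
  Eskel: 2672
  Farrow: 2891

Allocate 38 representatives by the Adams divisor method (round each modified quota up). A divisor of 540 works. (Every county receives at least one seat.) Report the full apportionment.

With modified divisor 540: modified quotas Arden 5.100, Brisco 3.256, Carrow 9.956, Dorne 6.154, Eskel 4.948, Farrow 5.354.
Rounding up: Arden 6, Brisco 4, Carrow 10, Dorne 7, Eskel 5, Farrow 6 (total 38).

Arden: 6, Brisco: 4, Carrow: 10, Dorne: 7, Eskel: 5, Farrow: 6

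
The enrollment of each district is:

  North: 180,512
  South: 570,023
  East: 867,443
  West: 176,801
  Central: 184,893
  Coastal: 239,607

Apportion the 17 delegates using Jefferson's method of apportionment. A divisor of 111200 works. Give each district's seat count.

With modified divisor 111200: modified quotas North 1.623, South 5.126, East 7.801, West 1.590, Central 1.663, Coastal 2.155.
Rounding down: North 1, South 5, East 7, West 1, Central 1, Coastal 2 (total 17).

North: 1, South: 5, East: 7, West: 1, Central: 1, Coastal: 2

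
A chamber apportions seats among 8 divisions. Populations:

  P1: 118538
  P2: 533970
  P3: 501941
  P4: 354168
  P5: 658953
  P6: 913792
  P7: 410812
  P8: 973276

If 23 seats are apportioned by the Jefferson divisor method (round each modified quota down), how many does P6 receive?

Standard divisor 4465450/23 ≈ 194150; standard quotas: P1 0.611, P2 2.750, P3 2.585, P4 1.824, P5 3.394, P6 4.707, P7 2.116, P8 5.013.
Rounding down gives 0, 2, 2, 1, 3, 4, 2, 5 = 19 seats, so the divisor must be adjusted.
With modified divisor 166000: modified quotas P1 0.714, P2 3.217, P3 3.024, P4 2.134, P5 3.970, P6 5.505, P7 2.475, P8 5.863.
Rounding down: P1 0, P2 3, P3 3, P4 2, P5 3, P6 5, P7 2, P8 5 (total 23).
P6 receives 5.

5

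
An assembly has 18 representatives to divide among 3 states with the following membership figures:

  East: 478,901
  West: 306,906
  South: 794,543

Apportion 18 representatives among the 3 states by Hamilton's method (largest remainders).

Total 1580350; standard divisor 1580350/18 ≈ 87797.222.
Standard quotas: East 5.4546, West 3.4956, South 9.0498.
Lower quotas: East 5, West 3, South 9 (sum 17, leaving 1 seat).
Remainders in descending order: West 0.4956, East 0.4546, South 0.0498.
The surplus seat goes to West.

East 5, West 4, South 9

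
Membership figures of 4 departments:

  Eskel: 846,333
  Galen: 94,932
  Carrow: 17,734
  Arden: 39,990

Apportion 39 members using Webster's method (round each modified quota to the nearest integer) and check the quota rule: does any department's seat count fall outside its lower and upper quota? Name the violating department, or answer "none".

Eskel

Standard quotas: Eskel 33.040, Galen 3.706, Carrow 0.692, Arden 1.561.
Webster allocation: Eskel 32, Galen 4, Carrow 1, Arden 2.
Eskel has quota 33.040 (lower 33, upper 34) but receives 32 — outside the quota interval.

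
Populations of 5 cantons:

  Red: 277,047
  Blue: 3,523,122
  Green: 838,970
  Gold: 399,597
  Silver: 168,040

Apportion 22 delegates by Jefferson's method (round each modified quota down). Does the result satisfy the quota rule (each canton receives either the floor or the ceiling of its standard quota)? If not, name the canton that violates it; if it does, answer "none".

Standard quotas: Red 1.171, Blue 14.886, Green 3.545, Gold 1.688, Silver 0.710.
Jefferson allocation: Red 1, Blue 16, Green 4, Gold 1, Silver 0.
Blue has quota 14.886 (lower 14, upper 15) but receives 16 — outside the quota interval.

Blue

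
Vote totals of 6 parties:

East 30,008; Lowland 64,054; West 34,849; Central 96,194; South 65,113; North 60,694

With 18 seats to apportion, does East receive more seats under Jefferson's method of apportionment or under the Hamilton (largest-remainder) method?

Hamilton

Jefferson: East 1, Lowland 3, West 2, Central 5, South 4, North 3.
Hamilton: East 2, Lowland 3, West 2, Central 5, South 3, North 3.
East gets 1 under Jefferson and 2 under Hamilton.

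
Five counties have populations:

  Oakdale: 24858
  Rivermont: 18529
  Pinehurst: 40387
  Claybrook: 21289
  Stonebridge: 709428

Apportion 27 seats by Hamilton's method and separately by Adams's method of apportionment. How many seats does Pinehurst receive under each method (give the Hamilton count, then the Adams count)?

1 and 2

Hamilton: Oakdale 1, Rivermont 1, Pinehurst 1, Claybrook 1, Stonebridge 23.
Adams: Oakdale 1, Rivermont 1, Pinehurst 2, Claybrook 1, Stonebridge 22.
Pinehurst gets 1 under Hamilton and 2 under Adams.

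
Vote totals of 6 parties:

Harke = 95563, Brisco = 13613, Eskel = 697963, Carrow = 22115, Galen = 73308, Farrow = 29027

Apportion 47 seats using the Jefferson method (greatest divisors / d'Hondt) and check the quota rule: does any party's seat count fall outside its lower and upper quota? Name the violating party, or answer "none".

Standard quotas: Harke 4.821, Brisco 0.687, Eskel 35.213, Carrow 1.116, Galen 3.698, Farrow 1.464.
Jefferson allocation: Harke 5, Brisco 0, Eskel 37, Carrow 1, Galen 3, Farrow 1.
Eskel has quota 35.213 (lower 35, upper 36) but receives 37 — outside the quota interval.

Eskel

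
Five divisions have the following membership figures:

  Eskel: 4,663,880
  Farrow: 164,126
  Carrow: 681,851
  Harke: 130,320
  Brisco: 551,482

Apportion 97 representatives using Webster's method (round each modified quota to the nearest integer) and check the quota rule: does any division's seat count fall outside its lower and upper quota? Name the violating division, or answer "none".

Standard quotas: Eskel 73.065, Farrow 2.571, Carrow 10.682, Harke 2.042, Brisco 8.640.
Webster allocation: Eskel 72, Farrow 3, Carrow 11, Harke 2, Brisco 9.
Eskel has quota 73.065 (lower 73, upper 74) but receives 72 — outside the quota interval.

Eskel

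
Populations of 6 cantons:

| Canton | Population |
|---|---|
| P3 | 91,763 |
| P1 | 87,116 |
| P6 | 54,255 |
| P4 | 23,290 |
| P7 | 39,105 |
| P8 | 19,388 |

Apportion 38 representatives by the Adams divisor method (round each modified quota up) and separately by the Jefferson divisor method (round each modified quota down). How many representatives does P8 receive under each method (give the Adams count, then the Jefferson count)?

Adams: P3 11, P1 10, P6 6, P4 3, P7 5, P8 3.
Jefferson: P3 11, P1 11, P6 6, P4 3, P7 5, P8 2.
P8 gets 3 under Adams and 2 under Jefferson.

3 and 2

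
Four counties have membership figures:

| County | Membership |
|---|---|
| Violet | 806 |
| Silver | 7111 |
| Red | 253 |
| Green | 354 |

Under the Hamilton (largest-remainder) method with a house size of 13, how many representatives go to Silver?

Standard divisor: 8524 ÷ 13 ≈ 655.692.
Standard quotas: Violet 1.2292, Silver 10.8450, Red 0.3859, Green 0.5399.
Lower quotas: Violet 1, Silver 10, Red 0, Green 0 (sum 11, leaving 2 seats).
Remainders in descending order: Silver 0.8450, Green 0.5399, Red 0.3859, Violet 0.2292.
The surplus seats go to Silver, Green.
Silver receives 11.

11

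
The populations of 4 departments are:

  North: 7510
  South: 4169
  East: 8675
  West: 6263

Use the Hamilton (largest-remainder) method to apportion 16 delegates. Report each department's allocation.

The standard divisor is 26617/16 ≈ 1663.562.
Standard quotas: North 4.5144, South 2.5061, East 5.2147, West 3.7648.
Lower quotas: North 4, South 2, East 5, West 3 (sum 14, leaving 2 seats).
Remainders in descending order: West 0.7648, North 0.5144, South 0.5061, East 0.2147.
The surplus seats go to West, North.

North=5; South=2; East=5; West=4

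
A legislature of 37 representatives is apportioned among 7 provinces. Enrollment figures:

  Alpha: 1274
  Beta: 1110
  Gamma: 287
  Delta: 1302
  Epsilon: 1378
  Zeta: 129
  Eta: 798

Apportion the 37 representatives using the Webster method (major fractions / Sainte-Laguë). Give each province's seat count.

Standard divisor 6278/37 ≈ 169.676; standard quotas: Alpha 7.508, Beta 6.542, Gamma 1.691, Delta 7.673, Epsilon 8.121, Zeta 0.760, Eta 4.703.
Rounding to the nearest integer gives 8, 7, 2, 8, 8, 1, 5 = 39 seats, so the divisor must be adjusted.
With modified divisor 172: modified quotas Alpha 7.407, Beta 6.453, Gamma 1.669, Delta 7.570, Epsilon 8.012, Zeta 0.750, Eta 4.640.
Rounding to the nearest integer: Alpha 7, Beta 6, Gamma 2, Delta 8, Epsilon 8, Zeta 1, Eta 5 (total 37).

Alpha: 7; Beta: 6; Gamma: 2; Delta: 8; Epsilon: 8; Zeta: 1; Eta: 5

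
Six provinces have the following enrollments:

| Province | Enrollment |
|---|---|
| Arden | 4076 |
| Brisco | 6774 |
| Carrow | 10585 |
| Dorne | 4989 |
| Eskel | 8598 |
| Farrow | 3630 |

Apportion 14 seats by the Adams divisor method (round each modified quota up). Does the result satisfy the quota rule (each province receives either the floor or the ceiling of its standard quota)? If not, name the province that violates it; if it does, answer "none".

Standard quotas: Arden 1.476, Brisco 2.454, Carrow 3.834, Dorne 1.807, Eskel 3.114, Farrow 1.315.
Adams allocation: Arden 2, Brisco 2, Carrow 3, Dorne 2, Eskel 3, Farrow 2.
Every allocation lies between the lower and upper quota.

none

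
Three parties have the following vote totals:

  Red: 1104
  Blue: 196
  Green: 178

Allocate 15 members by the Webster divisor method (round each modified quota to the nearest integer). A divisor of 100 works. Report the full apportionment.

Red: 11, Blue: 2, Green: 2

With modified divisor 100: modified quotas Red 11.040, Blue 1.960, Green 1.780.
Rounding to the nearest integer: Red 11, Blue 2, Green 2 (total 15).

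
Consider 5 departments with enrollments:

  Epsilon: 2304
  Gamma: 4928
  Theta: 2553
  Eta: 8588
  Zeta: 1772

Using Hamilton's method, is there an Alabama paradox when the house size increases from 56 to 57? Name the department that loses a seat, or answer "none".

At 56 seats: Epsilon 6, Gamma 14, Theta 7, Eta 24, Zeta 5.
At 57 seats: Epsilon 7, Gamma 14, Theta 7, Eta 24, Zeta 5.
No department's allocation decreased.

none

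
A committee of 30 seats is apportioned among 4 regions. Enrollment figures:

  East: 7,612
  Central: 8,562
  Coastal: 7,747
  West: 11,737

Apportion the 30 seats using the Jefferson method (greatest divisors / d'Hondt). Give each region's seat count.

East 6, Central 7, Coastal 7, West 10

Standard divisor 35658/30 ≈ 1188.6; standard quotas: East 6.404, Central 7.203, Coastal 6.518, West 9.875.
Rounding down gives 6, 7, 6, 9 = 28 seats, so the divisor must be adjusted.
With modified divisor 1100: modified quotas East 6.920, Central 7.784, Coastal 7.043, West 10.670.
Rounding down: East 6, Central 7, Coastal 7, West 10 (total 30).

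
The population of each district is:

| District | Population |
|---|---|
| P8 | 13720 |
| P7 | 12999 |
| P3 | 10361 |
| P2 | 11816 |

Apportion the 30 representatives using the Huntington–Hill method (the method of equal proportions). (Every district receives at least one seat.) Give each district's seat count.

P8: 9, P7: 8, P3: 6, P2: 7

With divisor 1608: modified quotas P8 8.532, P7 8.084, P3 6.443, P2 7.348.
Geometric-mean thresholds: P8 √(8·9)=8.485, P7 √(8·9)=8.485, P3 √(6·7)=6.481, P2 √(7·8)=7.483.
Each quota rounded against its threshold gives P8 9, P7 8, P3 6, P2 7 (total 30).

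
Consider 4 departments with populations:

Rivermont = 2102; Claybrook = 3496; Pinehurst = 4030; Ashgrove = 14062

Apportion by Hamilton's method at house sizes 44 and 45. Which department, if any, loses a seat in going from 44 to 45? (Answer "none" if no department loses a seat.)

At 44 seats: Rivermont 4, Claybrook 7, Pinehurst 7, Ashgrove 26.
At 45 seats: Rivermont 4, Claybrook 6, Pinehurst 8, Ashgrove 27.
Claybrook drops from 7 to 6.

Claybrook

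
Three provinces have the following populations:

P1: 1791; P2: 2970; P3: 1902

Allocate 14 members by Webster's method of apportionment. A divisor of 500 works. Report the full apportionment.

P1=4; P2=6; P3=4

With modified divisor 500: modified quotas P1 3.582, P2 5.940, P3 3.804.
Rounding to the nearest integer: P1 4, P2 6, P3 4 (total 14).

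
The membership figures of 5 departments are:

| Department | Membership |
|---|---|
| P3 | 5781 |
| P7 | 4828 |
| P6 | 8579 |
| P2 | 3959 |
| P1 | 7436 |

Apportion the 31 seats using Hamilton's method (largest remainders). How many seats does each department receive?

Standard divisor: 30583 ÷ 31 ≈ 986.548.
Standard quotas: P3 5.8598, P7 4.8938, P6 8.6960, P2 4.0130, P1 7.5374.
Lower quotas: P3 5, P7 4, P6 8, P2 4, P1 7 (sum 28, leaving 3 seats).
Remainders in descending order: P7 0.8938, P3 0.8598, P6 0.6960, P1 0.5374, P2 0.0130.
Largest remainders: P7, P3, P6 receive the extra seats.

P3 6; P7 5; P6 9; P2 4; P1 7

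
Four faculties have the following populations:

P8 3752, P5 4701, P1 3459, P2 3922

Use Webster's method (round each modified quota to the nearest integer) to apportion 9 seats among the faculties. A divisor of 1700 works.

With modified divisor 1700: modified quotas P8 2.207, P5 2.765, P1 2.035, P2 2.307.
Rounding to the nearest integer: P8 2, P5 3, P1 2, P2 2 (total 9).

P8: 2, P5: 3, P1: 2, P2: 2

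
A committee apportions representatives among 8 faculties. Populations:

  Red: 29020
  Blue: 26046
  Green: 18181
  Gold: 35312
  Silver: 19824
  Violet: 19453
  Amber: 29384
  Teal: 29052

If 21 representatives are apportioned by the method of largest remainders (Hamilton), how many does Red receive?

3

The standard divisor is 206272/21 ≈ 9822.476.
Standard quotas: Red 2.9544, Blue 2.6517, Green 1.8510, Gold 3.5950, Silver 2.0182, Violet 1.9805, Amber 2.9915, Teal 2.9577.
Lower quotas: Red 2, Blue 2, Green 1, Gold 3, Silver 2, Violet 1, Amber 2, Teal 2 (sum 15, leaving 6 seats).
Remainders in descending order: Amber 0.9915, Violet 0.9805, Teal 0.9577, Red 0.9544, Green 0.8510, Blue 0.6517, Gold 0.5950, Silver 0.0182.
Largest remainders: Amber, Violet, Teal, Red, Green, Blue receive the extra seats.
Red receives 3.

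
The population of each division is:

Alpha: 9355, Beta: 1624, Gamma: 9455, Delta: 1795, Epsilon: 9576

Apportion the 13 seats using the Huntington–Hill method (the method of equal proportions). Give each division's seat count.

Alpha=3, Beta=1, Gamma=4, Delta=1, Epsilon=4

With divisor 2715: modified quotas Alpha 3.446, Beta 0.598, Gamma 3.483, Delta 0.661, Epsilon 3.527.
Geometric-mean thresholds: Alpha √(3·4)=3.464, Beta (min 1), Gamma √(3·4)=3.464, Delta (min 1), Epsilon √(3·4)=3.464.
Each quota rounded against its threshold gives Alpha 3, Beta 1, Gamma 4, Delta 1, Epsilon 4 (total 13).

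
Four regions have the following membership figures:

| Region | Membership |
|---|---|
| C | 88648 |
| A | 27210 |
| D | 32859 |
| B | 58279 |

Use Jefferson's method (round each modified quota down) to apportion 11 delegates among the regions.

Standard divisor 206996/11 ≈ 18817.818; standard quotas: C 4.711, A 1.446, D 1.746, B 3.097.
Rounding down gives 4, 1, 1, 3 = 9 seats, so the divisor must be adjusted.
With modified divisor 15600: modified quotas C 5.683, A 1.744, D 2.106, B 3.736.
Rounding down: C 5, A 1, D 2, B 3 (total 11).

C=5, A=1, D=2, B=3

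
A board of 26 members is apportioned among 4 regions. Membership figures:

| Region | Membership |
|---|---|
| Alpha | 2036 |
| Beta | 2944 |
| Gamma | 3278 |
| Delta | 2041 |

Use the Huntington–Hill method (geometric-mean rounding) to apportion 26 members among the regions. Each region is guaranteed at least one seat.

Alpha=5, Beta=8, Gamma=8, Delta=5

With divisor 390: modified quotas Alpha 5.221, Beta 7.549, Gamma 8.405, Delta 5.233.
Geometric-mean thresholds: Alpha √(5·6)=5.477, Beta √(7·8)=7.483, Gamma √(8·9)=8.485, Delta √(5·6)=5.477.
Each quota rounded against its threshold gives Alpha 5, Beta 8, Gamma 8, Delta 5 (total 26).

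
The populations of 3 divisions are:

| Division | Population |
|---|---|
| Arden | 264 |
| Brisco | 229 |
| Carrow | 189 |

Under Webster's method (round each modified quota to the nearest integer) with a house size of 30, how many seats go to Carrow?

8

Standard divisor 682/30 ≈ 22.733; standard quotas: Arden 11.613, Brisco 10.073, Carrow 8.314.
Rounding to the nearest integer gives Arden 12, Brisco 10, Carrow 8 — total 30, matching the house size, so no adjustment is needed.
Carrow receives 8.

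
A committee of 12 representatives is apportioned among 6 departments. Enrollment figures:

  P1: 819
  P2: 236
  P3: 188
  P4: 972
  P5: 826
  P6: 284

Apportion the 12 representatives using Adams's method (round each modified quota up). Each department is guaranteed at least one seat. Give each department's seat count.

Standard divisor 3325/12 ≈ 277.083; standard quotas: P1 2.956, P2 0.852, P3 0.678, P4 3.508, P5 2.981, P6 1.025.
Rounding up gives 3, 1, 1, 4, 3, 2 = 14 seats, so the divisor must be adjusted.
With modified divisor 400: modified quotas P1 2.047, P2 0.590, P3 0.470, P4 2.430, P5 2.065, P6 0.710.
Rounding up: P1 3, P2 1, P3 1, P4 3, P5 3, P6 1 (total 12).

P1 3, P2 1, P3 1, P4 3, P5 3, P6 1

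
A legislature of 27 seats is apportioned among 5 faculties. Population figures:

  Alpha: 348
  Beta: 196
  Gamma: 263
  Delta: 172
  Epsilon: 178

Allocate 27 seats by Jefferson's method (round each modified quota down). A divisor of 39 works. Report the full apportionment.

Alpha 8, Beta 5, Gamma 6, Delta 4, Epsilon 4

With modified divisor 39: modified quotas Alpha 8.923, Beta 5.026, Gamma 6.744, Delta 4.410, Epsilon 4.564.
Rounding down: Alpha 8, Beta 5, Gamma 6, Delta 4, Epsilon 4 (total 27).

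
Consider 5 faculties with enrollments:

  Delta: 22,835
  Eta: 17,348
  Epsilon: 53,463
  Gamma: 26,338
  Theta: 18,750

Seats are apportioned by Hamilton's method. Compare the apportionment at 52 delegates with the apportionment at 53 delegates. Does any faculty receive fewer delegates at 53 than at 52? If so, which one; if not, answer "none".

At 52 seats: Delta 9, Eta 6, Epsilon 20, Gamma 10, Theta 7.
At 53 seats: Delta 9, Eta 7, Epsilon 20, Gamma 10, Theta 7.
No faculty's allocation decreased.

none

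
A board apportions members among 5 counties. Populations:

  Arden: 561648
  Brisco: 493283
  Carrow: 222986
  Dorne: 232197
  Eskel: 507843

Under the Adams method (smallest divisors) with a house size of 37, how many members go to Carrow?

4

Standard divisor 2017957/37 ≈ 54539.378; standard quotas: Arden 10.298, Brisco 9.045, Carrow 4.089, Dorne 4.257, Eskel 9.311.
Rounding up gives 11, 10, 5, 5, 10 = 41 seats, so the divisor must be adjusted.
With modified divisor 57200: modified quotas Arden 9.819, Brisco 8.624, Carrow 3.898, Dorne 4.059, Eskel 8.878.
Rounding up: Arden 10, Brisco 9, Carrow 4, Dorne 5, Eskel 9 (total 37).
Carrow receives 4.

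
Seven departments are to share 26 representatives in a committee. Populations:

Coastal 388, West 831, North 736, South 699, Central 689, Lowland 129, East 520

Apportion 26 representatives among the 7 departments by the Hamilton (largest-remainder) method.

Coastal=3, West=5, North=5, South=5, Central=4, Lowland=1, East=3

The standard divisor is 3992/26 ≈ 153.538.
Standard quotas: Coastal 2.527, West 5.412, North 4.794, South 4.553, Central 4.487, Lowland 0.840, East 3.387.
Lower quotas: Coastal 2, West 5, North 4, South 4, Central 4, Lowland 0, East 3 (sum 22, leaving 4 seats).
Remainders in descending order: Lowland 0.840, North 0.794, South 0.553, Coastal 0.527, Central 0.487, West 0.412, East 0.387.
The surplus seats go to Lowland, North, South, Coastal.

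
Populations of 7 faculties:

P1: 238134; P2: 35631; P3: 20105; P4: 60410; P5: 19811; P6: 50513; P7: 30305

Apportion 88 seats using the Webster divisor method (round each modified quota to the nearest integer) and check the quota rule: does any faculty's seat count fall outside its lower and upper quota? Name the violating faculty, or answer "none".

P1

Standard quotas: P1 46.066, P2 6.893, P3 3.889, P4 11.686, P5 3.832, P6 9.772, P7 5.862.
Webster allocation: P1 45, P2 7, P3 4, P4 12, P5 4, P6 10, P7 6.
P1 has quota 46.066 (lower 46, upper 47) but receives 45 — outside the quota interval.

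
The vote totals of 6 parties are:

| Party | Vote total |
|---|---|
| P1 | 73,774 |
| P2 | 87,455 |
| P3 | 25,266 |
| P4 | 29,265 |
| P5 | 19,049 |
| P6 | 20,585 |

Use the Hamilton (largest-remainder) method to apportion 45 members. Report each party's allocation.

P1 13, P2 15, P3 5, P4 5, P5 3, P6 4

Standard divisor: 255394 ÷ 45 ≈ 5675.422.
Standard quotas: P1 12.9989, P2 15.4094, P3 4.4518, P4 5.1564, P5 3.3564, P6 3.6270.
Lower quotas: P1 12, P2 15, P3 4, P4 5, P5 3, P6 3 (sum 42, leaving 3 seats).
Remainders in descending order: P1 0.9989, P6 0.6270, P3 0.4518, P2 0.4094, P5 0.3564, P4 0.1564.
The surplus seats go to P1, P6, P3.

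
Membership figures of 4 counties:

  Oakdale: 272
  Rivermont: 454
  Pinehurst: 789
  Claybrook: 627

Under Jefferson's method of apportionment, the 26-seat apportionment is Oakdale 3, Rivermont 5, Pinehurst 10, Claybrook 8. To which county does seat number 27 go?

Priority for the next seat is population ÷ (current seats + 1).
Priorities: Oakdale 68.000, Rivermont 75.667, Pinehurst 71.727, Claybrook 69.667.
Highest priority: Rivermont.

Rivermont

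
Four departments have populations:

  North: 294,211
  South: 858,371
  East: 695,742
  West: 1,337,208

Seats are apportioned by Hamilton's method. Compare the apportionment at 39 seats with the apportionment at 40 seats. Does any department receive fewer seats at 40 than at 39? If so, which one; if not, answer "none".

At 39 seats: North 4, South 10, East 9, West 16.
At 40 seats: North 3, South 11, East 9, West 17.
North drops from 4 to 3.

North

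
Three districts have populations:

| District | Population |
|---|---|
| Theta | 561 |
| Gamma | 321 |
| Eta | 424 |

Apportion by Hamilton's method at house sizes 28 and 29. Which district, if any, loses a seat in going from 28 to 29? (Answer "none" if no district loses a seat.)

none

At 28 seats: Theta 12, Gamma 7, Eta 9.
At 29 seats: Theta 13, Gamma 7, Eta 9.
No district's allocation decreased.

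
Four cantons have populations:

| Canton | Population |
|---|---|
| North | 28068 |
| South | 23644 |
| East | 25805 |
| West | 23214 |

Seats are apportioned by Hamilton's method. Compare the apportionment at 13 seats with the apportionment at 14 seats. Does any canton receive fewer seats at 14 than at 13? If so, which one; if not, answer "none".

At 13 seats: North 4, South 3, East 3, West 3.
At 14 seats: North 4, South 3, East 4, West 3.
No canton's allocation decreased.

none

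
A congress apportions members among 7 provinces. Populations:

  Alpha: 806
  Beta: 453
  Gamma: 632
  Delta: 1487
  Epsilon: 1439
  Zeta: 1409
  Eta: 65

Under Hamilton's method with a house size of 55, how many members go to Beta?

4

Standard divisor: 6291 ÷ 55 ≈ 114.382.
Standard quotas: Alpha 7.047, Beta 3.960, Gamma 5.525, Delta 13.000, Epsilon 12.581, Zeta 12.318, Eta 0.568.
Lower quotas: Alpha 7, Beta 3, Gamma 5, Delta 13, Epsilon 12, Zeta 12, Eta 0 (sum 52, leaving 3 seats).
Remainders in descending order: Beta 0.960, Epsilon 0.581, Eta 0.568, Gamma 0.525, Zeta 0.318, Alpha 0.047, Delta 0.000.
Largest remainders: Beta, Epsilon, Eta receive the extra seats.
Beta receives 4.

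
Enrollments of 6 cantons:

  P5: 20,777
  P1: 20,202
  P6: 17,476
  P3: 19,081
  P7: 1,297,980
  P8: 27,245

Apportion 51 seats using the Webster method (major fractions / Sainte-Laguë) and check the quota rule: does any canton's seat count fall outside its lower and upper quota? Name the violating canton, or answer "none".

P7

Standard quotas: P5 0.755, P1 0.734, P6 0.635, P3 0.694, P7 47.190, P8 0.991.
Webster allocation: P5 1, P1 1, P6 1, P3 1, P7 46, P8 1.
P7 has quota 47.190 (lower 47, upper 48) but receives 46 — outside the quota interval.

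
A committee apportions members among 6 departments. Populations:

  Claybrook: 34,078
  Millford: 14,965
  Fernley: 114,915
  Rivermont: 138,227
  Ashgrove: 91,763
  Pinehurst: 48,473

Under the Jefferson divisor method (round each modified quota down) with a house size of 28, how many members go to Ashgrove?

Standard divisor 442421/28 ≈ 15800.75; standard quotas: Claybrook 2.157, Millford 0.947, Fernley 7.273, Rivermont 8.748, Ashgrove 5.808, Pinehurst 3.068.
Rounding down gives 2, 0, 7, 8, 5, 3 = 25 seats, so the divisor must be adjusted.
With modified divisor 14660: modified quotas Claybrook 2.325, Millford 1.021, Fernley 7.839, Rivermont 9.429, Ashgrove 6.259, Pinehurst 3.306.
Rounding down: Claybrook 2, Millford 1, Fernley 7, Rivermont 9, Ashgrove 6, Pinehurst 3 (total 28).
Ashgrove receives 6.

6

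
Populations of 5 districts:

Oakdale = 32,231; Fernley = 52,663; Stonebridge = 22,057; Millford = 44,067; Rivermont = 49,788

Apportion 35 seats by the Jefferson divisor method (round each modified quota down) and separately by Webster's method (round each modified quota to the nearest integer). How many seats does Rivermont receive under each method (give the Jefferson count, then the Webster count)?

9 and 8

Jefferson: Oakdale 5, Fernley 9, Stonebridge 4, Millford 8, Rivermont 9.
Webster: Oakdale 6, Fernley 9, Stonebridge 4, Millford 8, Rivermont 8.
Rivermont gets 9 under Jefferson and 8 under Webster.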